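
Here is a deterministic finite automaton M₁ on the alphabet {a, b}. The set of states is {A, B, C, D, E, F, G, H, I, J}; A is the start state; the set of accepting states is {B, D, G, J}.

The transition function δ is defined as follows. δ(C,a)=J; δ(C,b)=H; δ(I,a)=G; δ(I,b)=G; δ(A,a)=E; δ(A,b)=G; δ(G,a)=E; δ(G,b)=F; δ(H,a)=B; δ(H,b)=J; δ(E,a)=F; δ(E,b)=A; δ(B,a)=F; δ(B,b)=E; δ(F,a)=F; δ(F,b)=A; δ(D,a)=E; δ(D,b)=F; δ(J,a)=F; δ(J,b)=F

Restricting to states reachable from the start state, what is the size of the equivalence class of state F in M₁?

Reachable states from the start: {A,E,F,G}. Unreachable: {B,C,D,H,I,J} — drop them.
P0 = {G} | {A,E,F}.
Split {A,E,F} by δ(·,b) → {E,F} and {A}.
The partition is now stable with 3 blocks: {G} | {E,F} | {A}.
State F belongs to the block {E,F}, which has 2 states.

2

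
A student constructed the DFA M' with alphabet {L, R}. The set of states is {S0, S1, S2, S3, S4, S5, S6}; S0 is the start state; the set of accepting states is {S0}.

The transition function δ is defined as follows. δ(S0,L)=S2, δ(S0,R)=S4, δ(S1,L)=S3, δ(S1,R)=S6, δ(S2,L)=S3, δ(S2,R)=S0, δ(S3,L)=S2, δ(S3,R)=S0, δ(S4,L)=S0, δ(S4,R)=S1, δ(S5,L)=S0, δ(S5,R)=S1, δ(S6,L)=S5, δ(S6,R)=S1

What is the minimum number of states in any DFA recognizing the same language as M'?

5

Every state is reachable, so we keep all 7.
Start with accepting vs non-accepting: {S0} | {S1,S2,S3,S4,S5,S6}.
Refine {S1,S2,S3,S4,S5,S6} on symbol L: members go to different blocks, giving {S1,S2,S3,S6} and {S4,S5}.
Refine {S1,S2,S3,S6} on symbol L: members go to different blocks, giving {S1,S2,S3} and {S6}.
Refine {S1,S2,S3} on symbol R: members go to different blocks, giving {S2,S3} and {S1}.
The partition is now stable with 5 blocks: {S0} | {S2,S3} | {S4,S5} | {S6} | {S1}.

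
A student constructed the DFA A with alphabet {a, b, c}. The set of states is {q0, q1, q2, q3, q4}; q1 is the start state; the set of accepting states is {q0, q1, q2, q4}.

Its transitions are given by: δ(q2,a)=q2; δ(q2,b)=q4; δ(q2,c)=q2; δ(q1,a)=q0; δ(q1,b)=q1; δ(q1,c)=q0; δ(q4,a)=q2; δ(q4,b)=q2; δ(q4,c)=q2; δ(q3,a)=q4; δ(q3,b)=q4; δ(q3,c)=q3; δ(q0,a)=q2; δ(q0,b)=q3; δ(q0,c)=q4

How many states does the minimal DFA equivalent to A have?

4

All states are reachable from the start state.
Start with accepting vs non-accepting: {q0,q1,q2,q4} | {q3}.
On input b, block {q0,q1,q2,q4} splits into {q1,q2,q4} and {q0}.
Refine {q1,q2,q4} on symbol a: members go to different blocks, giving {q2,q4} and {q1}.
Stable partition: {q2,q4} | {q3} | {q0} | {q1} — 4 equivalence classes.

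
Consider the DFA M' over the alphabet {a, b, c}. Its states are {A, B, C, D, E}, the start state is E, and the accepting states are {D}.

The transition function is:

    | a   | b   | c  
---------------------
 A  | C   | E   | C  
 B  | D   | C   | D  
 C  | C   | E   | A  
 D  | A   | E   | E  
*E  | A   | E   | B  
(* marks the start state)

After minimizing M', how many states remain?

4

Every state is reachable, so we keep all 5.
P0 = {D} | {A,B,C,E}.
On input a, block {A,B,C,E} splits into {A,C,E} and {B}.
Refine {A,C,E} on symbol c: members go to different blocks, giving {A,C} and {E}.
Stable partition: {D} | {A,C} | {B} | {E} — 4 equivalence classes.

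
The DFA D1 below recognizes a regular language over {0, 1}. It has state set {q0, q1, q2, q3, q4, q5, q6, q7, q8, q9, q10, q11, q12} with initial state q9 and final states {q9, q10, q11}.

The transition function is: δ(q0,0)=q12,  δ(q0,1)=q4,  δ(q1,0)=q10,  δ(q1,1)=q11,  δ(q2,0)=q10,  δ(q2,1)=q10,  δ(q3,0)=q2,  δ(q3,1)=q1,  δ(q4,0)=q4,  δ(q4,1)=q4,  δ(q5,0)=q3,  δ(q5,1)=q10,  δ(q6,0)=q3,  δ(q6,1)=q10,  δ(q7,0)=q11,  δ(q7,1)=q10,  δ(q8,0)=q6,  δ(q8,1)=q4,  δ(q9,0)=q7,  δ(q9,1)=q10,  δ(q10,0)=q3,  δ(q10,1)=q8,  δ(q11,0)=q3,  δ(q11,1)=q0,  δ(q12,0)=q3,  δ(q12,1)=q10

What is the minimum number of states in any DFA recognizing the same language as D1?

First remove the unreachable states {q5}; 12 states remain.
Initial partition by acceptance: {q9,q10,q11} | {q0,q1,q2,q3,q4,q6,q7,q8,q12}.
On input 1, block {q9,q10,q11} splits into {q10,q11} and {q9}.
Split {q0,q1,q2,q3,q4,q6,q7,q8,q12} by δ(·,0) → {q0,q3,q4,q6,q8,q12} and {q1,q2,q7}.
Split {q0,q3,q4,q6,q8,q12} by δ(·,0) → {q0,q4,q6,q8,q12} and {q3}.
On input 0, block {q0,q4,q6,q8,q12} splits into {q0,q4,q8} and {q6,q12}.
On input 0, block {q0,q4,q8} splits into {q0,q8} and {q4}.
No further refinement is possible. Final partition (7 blocks): {q10,q11} | {q0,q8} | {q9} | {q1,q2,q7} | {q3} | {q6,q12} | {q4}.

7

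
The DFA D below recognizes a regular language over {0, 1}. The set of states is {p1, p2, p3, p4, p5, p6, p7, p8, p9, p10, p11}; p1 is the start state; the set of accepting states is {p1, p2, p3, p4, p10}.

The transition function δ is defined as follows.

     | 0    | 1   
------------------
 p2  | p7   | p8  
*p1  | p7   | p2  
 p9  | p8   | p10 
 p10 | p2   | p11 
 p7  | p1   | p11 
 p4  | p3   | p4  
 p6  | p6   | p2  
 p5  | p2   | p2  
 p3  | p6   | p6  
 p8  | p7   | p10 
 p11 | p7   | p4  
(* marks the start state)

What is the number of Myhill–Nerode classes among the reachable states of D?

9

Reachable states from the start: {p1,p2,p3,p4,p6,p7,p8,p10,p11}. Unreachable: {p5,p9} — drop them.
Start with accepting vs non-accepting: {p1,p2,p3,p4,p10} | {p6,p7,p8,p11}.
Split {p1,p2,p3,p4,p10} by δ(·,0) → {p1,p2,p3} and {p4,p10}.
Refine {p1,p2,p3} on symbol 1: members go to different blocks, giving {p2,p3} and {p1}.
Refine {p6,p7,p8,p11} on symbol 0: members go to different blocks, giving {p6,p8,p11} and {p7}.
Split {p2,p3} by δ(·,0) → {p2} and {p3}.
Refine {p6,p8,p11} on symbol 0: members go to different blocks, giving {p8,p11} and {p6}.
Split {p4,p10} by δ(·,0) → {p4} and {p10}.
On input 1, block {p8,p11} splits into {p8} and {p11}.
The partition is now stable with 9 blocks: {p2} | {p8} | {p4} | {p1} | {p7} | {p3} | {p6} | {p10} | {p11}.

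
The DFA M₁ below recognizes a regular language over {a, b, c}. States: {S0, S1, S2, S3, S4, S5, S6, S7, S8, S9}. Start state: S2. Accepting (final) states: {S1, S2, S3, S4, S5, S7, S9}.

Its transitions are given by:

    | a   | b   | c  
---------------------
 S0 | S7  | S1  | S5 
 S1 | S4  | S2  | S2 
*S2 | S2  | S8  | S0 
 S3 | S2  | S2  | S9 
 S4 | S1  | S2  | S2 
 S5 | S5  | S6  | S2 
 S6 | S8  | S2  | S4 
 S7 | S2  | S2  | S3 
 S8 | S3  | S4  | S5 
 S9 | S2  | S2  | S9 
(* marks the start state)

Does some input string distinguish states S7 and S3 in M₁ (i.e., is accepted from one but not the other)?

Every state is reachable, so we keep all 10.
P0 = {S1,S2,S3,S4,S5,S7,S9} | {S0,S6,S8}.
Refine {S1,S2,S3,S4,S5,S7,S9} on symbol b: members go to different blocks, giving {S1,S3,S4,S7,S9} and {S2,S5}.
On input a, block {S1,S3,S4,S7,S9} splits into {S3,S7,S9} and {S1,S4}.
Split {S0,S6,S8} by δ(·,a) → {S0,S8} and {S6}.
On input b, block {S2,S5} splits into {S2} and {S5}.
The partition is now stable with 6 blocks: {S3,S7,S9} | {S0,S8} | {S2} | {S1,S4} | {S6} | {S5}.
S7 and S3 lie in the same block of the stable partition, so they are equivalent — no string distinguishes them.

No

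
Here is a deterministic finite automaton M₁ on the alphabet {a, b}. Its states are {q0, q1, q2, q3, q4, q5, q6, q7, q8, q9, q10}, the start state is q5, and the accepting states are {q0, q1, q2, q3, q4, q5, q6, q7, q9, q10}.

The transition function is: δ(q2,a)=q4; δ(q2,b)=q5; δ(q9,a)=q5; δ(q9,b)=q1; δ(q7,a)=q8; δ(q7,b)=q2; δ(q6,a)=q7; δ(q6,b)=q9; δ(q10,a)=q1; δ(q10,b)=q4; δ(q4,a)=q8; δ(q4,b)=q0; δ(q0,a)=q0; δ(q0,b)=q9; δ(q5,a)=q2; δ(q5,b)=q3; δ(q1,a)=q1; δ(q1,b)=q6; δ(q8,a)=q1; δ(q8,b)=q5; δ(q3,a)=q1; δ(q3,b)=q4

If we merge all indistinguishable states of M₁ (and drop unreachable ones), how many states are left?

10

First remove the unreachable states {q10}; 10 states remain.
Start with accepting vs non-accepting: {q0,q1,q2,q3,q4,q5,q6,q7,q9} | {q8}.
On input a, block {q0,q1,q2,q3,q4,q5,q6,q7,q9} splits into {q0,q1,q2,q3,q5,q6,q9} and {q4,q7}.
Refine {q0,q1,q2,q3,q5,q6,q9} on symbol a: members go to different blocks, giving {q0,q1,q3,q5,q9} and {q2,q6}.
On input a, block {q0,q1,q3,q5,q9} splits into {q0,q1,q3,q9} and {q5}.
On input a, block {q0,q1,q3,q9} splits into {q0,q1,q3} and {q9}.
On input b, block {q0,q1,q3} splits into {q0} and {q1} and {q3}.
On input b, block {q4,q7} splits into {q4} and {q7}.
Refine {q2,q6} on symbol a: members go to different blocks, giving {q2} and {q6}.
Stable partition: {q0} | {q8} | {q4} | {q2} | {q5} | {q9} | {q1} | {q3} | {q7} | {q6} — 10 equivalence classes.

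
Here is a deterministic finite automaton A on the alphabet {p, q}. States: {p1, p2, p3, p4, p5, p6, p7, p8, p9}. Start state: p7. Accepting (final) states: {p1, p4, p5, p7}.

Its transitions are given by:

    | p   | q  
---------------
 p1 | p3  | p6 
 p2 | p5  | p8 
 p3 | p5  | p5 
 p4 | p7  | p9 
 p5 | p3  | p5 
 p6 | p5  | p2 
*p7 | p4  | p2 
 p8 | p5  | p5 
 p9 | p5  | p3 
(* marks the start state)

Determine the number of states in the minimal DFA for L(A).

States {p1,p6} cannot be reached from the start state, so discard them.
Start with accepting vs non-accepting: {p4,p5,p7} | {p2,p3,p8,p9}.
Refine {p4,p5,p7} on symbol p: members go to different blocks, giving {p4,p7} and {p5}.
Refine {p2,p3,p8,p9} on symbol q: members go to different blocks, giving {p2,p9} and {p3,p8}.
No further refinement is possible. Final partition (4 blocks): {p4,p7} | {p2,p9} | {p5} | {p3,p8}.

4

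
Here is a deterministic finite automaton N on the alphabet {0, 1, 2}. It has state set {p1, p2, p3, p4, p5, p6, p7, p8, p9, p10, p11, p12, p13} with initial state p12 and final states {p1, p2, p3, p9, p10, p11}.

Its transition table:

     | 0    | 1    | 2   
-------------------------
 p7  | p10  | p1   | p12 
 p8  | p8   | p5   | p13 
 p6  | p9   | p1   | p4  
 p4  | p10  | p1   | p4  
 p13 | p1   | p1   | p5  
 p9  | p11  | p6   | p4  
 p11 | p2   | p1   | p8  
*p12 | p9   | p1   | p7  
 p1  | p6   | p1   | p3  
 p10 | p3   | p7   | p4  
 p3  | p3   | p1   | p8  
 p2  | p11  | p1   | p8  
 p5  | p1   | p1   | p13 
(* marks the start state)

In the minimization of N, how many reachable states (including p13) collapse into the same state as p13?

2

P0 = {p1,p2,p3,p9,p10,p11} | {p4,p5,p6,p7,p8,p12,p13}.
Refine {p1,p2,p3,p9,p10,p11} on symbol 0: members go to different blocks, giving {p2,p3,p9,p10,p11} and {p1}.
Split {p2,p3,p9,p10,p11} by δ(·,1) → {p2,p3,p11} and {p9,p10}.
Refine {p4,p5,p6,p7,p8,p12,p13} on symbol 0: members go to different blocks, giving {p4,p6,p7,p12} and {p5,p13} and {p8}.
The partition is now stable with 6 blocks: {p2,p3,p11} | {p4,p6,p7,p12} | {p1} | {p9,p10} | {p5,p13} | {p8}.
The equivalence class containing p13 is {p5,p13}, of size 2.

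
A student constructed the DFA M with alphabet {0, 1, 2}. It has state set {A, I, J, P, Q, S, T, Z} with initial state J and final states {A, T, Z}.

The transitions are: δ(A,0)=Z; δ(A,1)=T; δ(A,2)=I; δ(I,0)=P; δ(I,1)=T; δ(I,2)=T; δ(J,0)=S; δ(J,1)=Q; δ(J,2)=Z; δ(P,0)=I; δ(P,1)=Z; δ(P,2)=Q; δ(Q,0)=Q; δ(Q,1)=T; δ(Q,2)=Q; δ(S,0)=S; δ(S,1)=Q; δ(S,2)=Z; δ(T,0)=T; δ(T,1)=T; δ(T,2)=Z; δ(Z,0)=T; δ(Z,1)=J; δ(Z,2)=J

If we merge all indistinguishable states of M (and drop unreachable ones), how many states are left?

States {A,I,P} cannot be reached from the start state, so discard them.
Initial partition by acceptance: {T,Z} | {J,Q,S}.
On input 1, block {T,Z} splits into {T} and {Z}.
Split {J,Q,S} by δ(·,1) → {J,S} and {Q}.
The partition is now stable with 4 blocks: {T} | {J,S} | {Z} | {Q}.

4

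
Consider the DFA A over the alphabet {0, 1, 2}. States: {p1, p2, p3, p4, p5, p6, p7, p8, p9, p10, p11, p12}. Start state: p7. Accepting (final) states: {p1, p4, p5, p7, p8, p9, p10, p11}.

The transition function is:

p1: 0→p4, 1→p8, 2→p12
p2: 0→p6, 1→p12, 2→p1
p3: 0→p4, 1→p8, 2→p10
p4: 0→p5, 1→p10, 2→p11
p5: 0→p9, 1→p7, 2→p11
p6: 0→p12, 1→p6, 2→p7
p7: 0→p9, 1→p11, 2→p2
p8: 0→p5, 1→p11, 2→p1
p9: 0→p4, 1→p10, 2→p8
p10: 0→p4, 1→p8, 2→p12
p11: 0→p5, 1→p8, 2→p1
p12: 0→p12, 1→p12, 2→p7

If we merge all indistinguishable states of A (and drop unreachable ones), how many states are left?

4

First remove the unreachable states {p3}; 11 states remain.
P0 = {p1,p4,p5,p7,p8,p9,p10,p11} | {p2,p6,p12}.
Refine {p1,p4,p5,p7,p8,p9,p10,p11} on symbol 2: members go to different blocks, giving {p4,p5,p8,p9,p11} and {p1,p7,p10}.
Split {p4,p5,p8,p9,p11} by δ(·,1) → {p4,p5,p9} and {p8,p11}.
Stable partition: {p4,p5,p9} | {p2,p6,p12} | {p1,p7,p10} | {p8,p11} — 4 equivalence classes.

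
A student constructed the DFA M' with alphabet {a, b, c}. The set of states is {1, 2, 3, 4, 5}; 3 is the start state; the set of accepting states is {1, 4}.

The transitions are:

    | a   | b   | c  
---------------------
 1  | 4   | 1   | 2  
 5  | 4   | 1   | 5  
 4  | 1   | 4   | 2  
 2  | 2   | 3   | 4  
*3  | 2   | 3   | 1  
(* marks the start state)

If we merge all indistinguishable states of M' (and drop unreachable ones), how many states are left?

First remove the unreachable states {5}; 4 states remain.
Initial partition by acceptance: {1,4} | {2,3}.
No further refinement is possible. Final partition (2 blocks): {1,4} | {2,3}.

2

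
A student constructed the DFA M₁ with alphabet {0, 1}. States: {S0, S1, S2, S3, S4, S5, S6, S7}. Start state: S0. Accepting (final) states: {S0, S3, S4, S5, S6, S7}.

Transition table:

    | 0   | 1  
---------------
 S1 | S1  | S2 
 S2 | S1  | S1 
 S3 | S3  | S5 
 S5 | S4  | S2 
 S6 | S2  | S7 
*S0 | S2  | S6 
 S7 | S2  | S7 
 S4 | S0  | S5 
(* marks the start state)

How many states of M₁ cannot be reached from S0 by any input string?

Starting at S0 and following transitions, the reachable set is {S0, S1, S2, S6, S7}. That leaves S3, S4, S5 unreachable — 3 in total.

3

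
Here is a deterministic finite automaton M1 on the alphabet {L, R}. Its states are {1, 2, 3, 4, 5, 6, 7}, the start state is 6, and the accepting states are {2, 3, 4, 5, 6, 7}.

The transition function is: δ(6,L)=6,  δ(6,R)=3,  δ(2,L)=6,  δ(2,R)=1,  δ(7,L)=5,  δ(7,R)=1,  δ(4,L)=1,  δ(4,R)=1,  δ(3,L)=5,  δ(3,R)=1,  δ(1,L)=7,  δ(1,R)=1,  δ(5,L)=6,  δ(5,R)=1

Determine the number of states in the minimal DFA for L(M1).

Reachable states from the start: {1,3,5,6,7}. Unreachable: {2,4} — drop them.
P0 = {3,5,6,7} | {1}.
On input R, block {3,5,6,7} splits into {3,5,7} and {6}.
Refine {3,5,7} on symbol L: members go to different blocks, giving {3,7} and {5}.
No further refinement is possible. Final partition (4 blocks): {3,7} | {1} | {6} | {5}.

4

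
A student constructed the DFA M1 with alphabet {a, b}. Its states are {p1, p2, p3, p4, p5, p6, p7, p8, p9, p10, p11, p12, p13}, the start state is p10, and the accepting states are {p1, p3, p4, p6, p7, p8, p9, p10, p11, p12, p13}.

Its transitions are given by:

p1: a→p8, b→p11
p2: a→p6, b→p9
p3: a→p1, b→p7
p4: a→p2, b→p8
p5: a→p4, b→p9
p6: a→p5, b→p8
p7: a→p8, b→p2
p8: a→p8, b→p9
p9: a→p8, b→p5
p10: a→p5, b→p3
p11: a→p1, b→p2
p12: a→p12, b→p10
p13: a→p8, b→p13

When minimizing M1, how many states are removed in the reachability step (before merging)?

BFS from p10 reaches {p1, p2, p3, p4, p5, p6, p7, p8, p9, p10, p11}; the 2 state(s) p12, p13 are never visited.

2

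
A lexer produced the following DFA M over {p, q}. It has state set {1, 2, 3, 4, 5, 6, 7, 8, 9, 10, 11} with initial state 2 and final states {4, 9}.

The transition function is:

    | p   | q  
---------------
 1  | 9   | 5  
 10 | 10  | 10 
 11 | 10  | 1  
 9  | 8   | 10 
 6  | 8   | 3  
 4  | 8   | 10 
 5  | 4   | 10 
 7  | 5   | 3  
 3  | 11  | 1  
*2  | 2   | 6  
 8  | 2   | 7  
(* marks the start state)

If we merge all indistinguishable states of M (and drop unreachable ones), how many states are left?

10

Every state is reachable, so we keep all 11.
Start with accepting vs non-accepting: {4,9} | {1,2,3,5,6,7,8,10,11}.
On input p, block {1,2,3,5,6,7,8,10,11} splits into {2,3,6,7,8,10,11} and {1,5}.
Split {2,3,6,7,8,10,11} by δ(·,p) → {2,3,6,8,10,11} and {7}.
Refine {2,3,6,8,10,11} on symbol q: members go to different blocks, giving {2,6,10} and {3,11} and {8}.
Split {2,6,10} by δ(·,p) → {2,10} and {6}.
Split {2,10} by δ(·,q) → {2} and {10}.
Refine {1,5} on symbol q: members go to different blocks, giving {1} and {5}.
Refine {3,11} on symbol p: members go to different blocks, giving {3} and {11}.
Stable partition: {4,9} | {2} | {1} | {7} | {3} | {8} | {6} | {10} | {5} | {11} — 10 equivalence classes.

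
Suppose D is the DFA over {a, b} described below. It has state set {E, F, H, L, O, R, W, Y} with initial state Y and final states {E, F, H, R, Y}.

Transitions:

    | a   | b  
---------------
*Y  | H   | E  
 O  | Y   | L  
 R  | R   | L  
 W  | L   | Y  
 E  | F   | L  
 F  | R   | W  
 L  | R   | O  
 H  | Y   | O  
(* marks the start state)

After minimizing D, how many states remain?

Every state is reachable, so we keep all 8.
P0 = {E,F,H,R,Y} | {L,O,W}.
Split {E,F,H,R,Y} by δ(·,b) → {E,F,H,R} and {Y}.
On input a, block {E,F,H,R} splits into {E,F,R} and {H}.
Split {L,O,W} by δ(·,a) → {L} and {O} and {W}.
Refine {E,F,R} on symbol b: members go to different blocks, giving {E,R} and {F}.
Split {E,R} by δ(·,a) → {R} and {E}.
No further refinement is possible. Final partition (8 blocks): {R} | {L} | {Y} | {H} | {O} | {W} | {F} | {E}.

8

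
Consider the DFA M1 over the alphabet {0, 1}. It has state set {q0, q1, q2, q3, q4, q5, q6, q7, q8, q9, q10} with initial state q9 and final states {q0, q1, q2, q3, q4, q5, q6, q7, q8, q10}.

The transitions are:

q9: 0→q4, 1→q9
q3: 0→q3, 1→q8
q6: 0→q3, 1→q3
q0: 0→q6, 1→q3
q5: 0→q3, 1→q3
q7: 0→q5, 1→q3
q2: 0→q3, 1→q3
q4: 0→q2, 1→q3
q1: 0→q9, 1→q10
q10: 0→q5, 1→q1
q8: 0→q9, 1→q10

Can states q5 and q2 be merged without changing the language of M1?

Yes

First remove the unreachable states {q0,q6,q7}; 8 states remain.
P0 = {q1,q2,q3,q4,q5,q8,q10} | {q9}.
Split {q1,q2,q3,q4,q5,q8,q10} by δ(·,0) → {q2,q3,q4,q5,q10} and {q1,q8}.
Split {q2,q3,q4,q5,q10} by δ(·,1) → {q2,q4,q5} and {q3,q10}.
On input 0, block {q2,q4,q5} splits into {q2,q5} and {q4}.
On input 0, block {q3,q10} splits into {q3} and {q10}.
The partition is now stable with 6 blocks: {q2,q5} | {q9} | {q1,q8} | {q3} | {q4} | {q10}.
q5 and q2 lie in the same block of the stable partition, so they are equivalent — no string distinguishes them.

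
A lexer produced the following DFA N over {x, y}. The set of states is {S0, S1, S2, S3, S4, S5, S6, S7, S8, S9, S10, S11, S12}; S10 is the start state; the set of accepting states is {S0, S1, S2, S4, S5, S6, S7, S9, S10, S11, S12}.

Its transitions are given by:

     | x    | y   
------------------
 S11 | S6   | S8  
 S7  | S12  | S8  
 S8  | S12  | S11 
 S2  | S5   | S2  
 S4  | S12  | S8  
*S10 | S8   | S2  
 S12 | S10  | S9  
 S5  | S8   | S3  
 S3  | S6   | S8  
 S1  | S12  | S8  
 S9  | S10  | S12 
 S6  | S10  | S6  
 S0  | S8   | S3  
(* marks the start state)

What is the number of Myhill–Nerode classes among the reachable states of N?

States {S0,S1,S4,S7} cannot be reached from the start state, so discard them.
P0 = {S2,S5,S6,S9,S10,S11,S12} | {S3,S8}.
Refine {S2,S5,S6,S9,S10,S11,S12} on symbol x: members go to different blocks, giving {S2,S6,S9,S11,S12} and {S5,S10}.
Split {S2,S6,S9,S11,S12} by δ(·,x) → {S2,S6,S9,S12} and {S11}.
Refine {S3,S8} on symbol y: members go to different blocks, giving {S3} and {S8}.
Refine {S5,S10} on symbol y: members go to different blocks, giving {S5} and {S10}.
Split {S2,S6,S9,S12} by δ(·,x) → {S6,S9,S12} and {S2}.
Stable partition: {S6,S9,S12} | {S3} | {S5} | {S11} | {S8} | {S10} | {S2} — 7 equivalence classes.

7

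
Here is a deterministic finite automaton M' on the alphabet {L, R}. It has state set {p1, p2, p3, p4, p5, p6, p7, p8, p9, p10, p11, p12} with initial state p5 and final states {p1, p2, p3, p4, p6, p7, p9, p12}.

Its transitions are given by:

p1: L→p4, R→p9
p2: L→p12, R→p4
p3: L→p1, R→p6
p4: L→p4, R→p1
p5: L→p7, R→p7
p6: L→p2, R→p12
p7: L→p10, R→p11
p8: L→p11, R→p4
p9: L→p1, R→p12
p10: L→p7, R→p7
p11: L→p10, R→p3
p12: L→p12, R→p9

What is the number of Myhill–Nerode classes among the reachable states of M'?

Reachable states from the start: {p1,p2,p3,p4,p5,p6,p7,p9,p10,p11,p12}. Unreachable: {p8} — drop them.
Initial partition by acceptance: {p1,p2,p3,p4,p6,p7,p9,p12} | {p5,p10,p11}.
On input L, block {p1,p2,p3,p4,p6,p7,p9,p12} splits into {p1,p2,p3,p4,p6,p9,p12} and {p7}.
On input L, block {p5,p10,p11} splits into {p5,p10} and {p11}.
Stable partition: {p1,p2,p3,p4,p6,p9,p12} | {p5,p10} | {p7} | {p11} — 4 equivalence classes.

4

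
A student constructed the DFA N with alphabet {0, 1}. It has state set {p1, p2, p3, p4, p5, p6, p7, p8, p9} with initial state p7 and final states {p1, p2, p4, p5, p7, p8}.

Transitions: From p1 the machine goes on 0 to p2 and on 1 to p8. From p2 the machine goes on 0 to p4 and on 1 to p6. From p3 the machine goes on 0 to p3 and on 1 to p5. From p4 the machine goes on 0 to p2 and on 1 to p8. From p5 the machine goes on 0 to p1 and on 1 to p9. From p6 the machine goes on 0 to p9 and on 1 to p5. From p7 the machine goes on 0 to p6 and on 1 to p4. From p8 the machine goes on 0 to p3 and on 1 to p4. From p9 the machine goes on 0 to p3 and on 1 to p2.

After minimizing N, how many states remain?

Every state is reachable, so we keep all 9.
P0 = {p1,p2,p4,p5,p7,p8} | {p3,p6,p9}.
On input 0, block {p1,p2,p4,p5,p7,p8} splits into {p1,p2,p4,p5} and {p7,p8}.
On input 1, block {p1,p2,p4,p5} splits into {p1,p4} and {p2,p5}.
Stable partition: {p1,p4} | {p3,p6,p9} | {p7,p8} | {p2,p5} — 4 equivalence classes.

4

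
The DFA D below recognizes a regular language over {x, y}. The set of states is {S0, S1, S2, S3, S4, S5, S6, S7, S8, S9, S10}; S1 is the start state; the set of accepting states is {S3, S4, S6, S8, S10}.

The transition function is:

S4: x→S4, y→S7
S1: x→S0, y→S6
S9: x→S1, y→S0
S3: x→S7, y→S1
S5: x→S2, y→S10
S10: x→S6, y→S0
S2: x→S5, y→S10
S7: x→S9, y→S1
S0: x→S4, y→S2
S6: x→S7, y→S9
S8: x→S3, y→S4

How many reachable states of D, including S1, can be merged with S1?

States {S3,S8} cannot be reached from the start state, so discard them.
Start with accepting vs non-accepting: {S4,S6,S10} | {S0,S1,S2,S5,S7,S9}.
Split {S4,S6,S10} by δ(·,x) → {S4,S10} and {S6}.
Split {S4,S10} by δ(·,x) → {S4} and {S10}.
Split {S0,S1,S2,S5,S7,S9} by δ(·,x) → {S1,S2,S5,S7,S9} and {S0}.
Refine {S1,S2,S5,S7,S9} on symbol x: members go to different blocks, giving {S2,S5,S7,S9} and {S1}.
On input x, block {S2,S5,S7,S9} splits into {S2,S5,S7} and {S9}.
Split {S2,S5,S7} by δ(·,x) → {S2,S5} and {S7}.
The partition is now stable with 8 blocks: {S4} | {S2,S5} | {S6} | {S10} | {S0} | {S1} | {S9} | {S7}.
State S1 belongs to the block {S1}, which has 1 states.

1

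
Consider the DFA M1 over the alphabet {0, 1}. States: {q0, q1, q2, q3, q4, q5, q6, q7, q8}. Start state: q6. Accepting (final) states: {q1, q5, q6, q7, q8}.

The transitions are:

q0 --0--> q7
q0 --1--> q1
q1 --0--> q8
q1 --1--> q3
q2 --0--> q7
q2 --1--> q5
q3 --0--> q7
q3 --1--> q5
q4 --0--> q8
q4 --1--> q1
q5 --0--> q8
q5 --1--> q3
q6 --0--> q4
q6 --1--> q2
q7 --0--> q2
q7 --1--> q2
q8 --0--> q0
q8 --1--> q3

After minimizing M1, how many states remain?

All states are reachable from the start state.
P0 = {q1,q5,q6,q7,q8} | {q0,q2,q3,q4}.
On input 0, block {q1,q5,q6,q7,q8} splits into {q6,q7,q8} and {q1,q5}.
The partition is now stable with 3 blocks: {q6,q7,q8} | {q0,q2,q3,q4} | {q1,q5}.

3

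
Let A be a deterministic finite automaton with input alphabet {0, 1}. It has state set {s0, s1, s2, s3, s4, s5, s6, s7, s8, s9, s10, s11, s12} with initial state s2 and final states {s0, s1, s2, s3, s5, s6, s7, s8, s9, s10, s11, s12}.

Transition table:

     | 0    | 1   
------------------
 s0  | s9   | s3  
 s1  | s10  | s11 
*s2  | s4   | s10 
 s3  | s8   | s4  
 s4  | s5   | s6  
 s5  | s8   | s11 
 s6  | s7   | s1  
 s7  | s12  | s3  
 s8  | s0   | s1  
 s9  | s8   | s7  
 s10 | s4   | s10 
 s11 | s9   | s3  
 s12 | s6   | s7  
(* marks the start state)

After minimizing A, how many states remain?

7

All states are reachable from the start state.
Start with accepting vs non-accepting: {s0,s1,s2,s3,s5,s6,s7,s8,s9,s10,s11,s12} | {s4}.
On input 0, block {s0,s1,s2,s3,s5,s6,s7,s8,s9,s10,s11,s12} splits into {s0,s1,s3,s5,s6,s7,s8,s9,s11,s12} and {s2,s10}.
Split {s0,s1,s3,s5,s6,s7,s8,s9,s11,s12} by δ(·,0) → {s0,s3,s5,s6,s7,s8,s9,s11,s12} and {s1}.
Refine {s0,s3,s5,s6,s7,s8,s9,s11,s12} on symbol 1: members go to different blocks, giving {s0,s5,s7,s9,s11,s12} and {s6,s8} and {s3}.
On input 0, block {s0,s5,s7,s9,s11,s12} splits into {s0,s7,s11} and {s5,s9,s12}.
Stable partition: {s0,s7,s11} | {s4} | {s2,s10} | {s1} | {s6,s8} | {s3} | {s5,s9,s12} — 7 equivalence classes.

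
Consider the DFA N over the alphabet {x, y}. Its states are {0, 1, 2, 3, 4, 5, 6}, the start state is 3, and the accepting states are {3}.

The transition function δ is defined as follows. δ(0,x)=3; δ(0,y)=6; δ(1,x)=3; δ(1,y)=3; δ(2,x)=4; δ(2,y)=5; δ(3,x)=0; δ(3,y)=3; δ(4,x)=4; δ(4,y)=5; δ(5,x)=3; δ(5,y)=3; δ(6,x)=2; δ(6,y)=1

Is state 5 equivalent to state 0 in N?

No

All states are reachable from the start state.
Start with accepting vs non-accepting: {3} | {0,1,2,4,5,6}.
Refine {0,1,2,4,5,6} on symbol x: members go to different blocks, giving {0,1,5} and {2,4,6}.
On input y, block {0,1,5} splits into {1,5} and {0}.
Stable partition: {3} | {1,5} | {2,4,6} | {0} — 4 equivalence classes.
5 and 0 end up in different blocks, so they are distinguishable. For instance, the string 'y' is accepted from only 5.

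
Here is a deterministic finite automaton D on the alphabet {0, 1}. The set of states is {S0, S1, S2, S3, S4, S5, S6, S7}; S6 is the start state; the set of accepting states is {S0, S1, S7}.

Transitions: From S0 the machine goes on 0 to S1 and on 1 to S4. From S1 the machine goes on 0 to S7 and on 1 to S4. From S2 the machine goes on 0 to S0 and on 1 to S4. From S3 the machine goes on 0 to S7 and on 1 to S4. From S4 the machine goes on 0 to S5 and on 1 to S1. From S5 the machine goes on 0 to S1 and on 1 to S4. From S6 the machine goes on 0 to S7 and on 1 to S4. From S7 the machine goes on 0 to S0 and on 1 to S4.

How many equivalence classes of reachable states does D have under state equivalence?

States {S2,S3} cannot be reached from the start state, so discard them.
Initial partition by acceptance: {S0,S1,S7} | {S4,S5,S6}.
Split {S4,S5,S6} by δ(·,0) → {S5,S6} and {S4}.
Stable partition: {S0,S1,S7} | {S5,S6} | {S4} — 3 equivalence classes.

3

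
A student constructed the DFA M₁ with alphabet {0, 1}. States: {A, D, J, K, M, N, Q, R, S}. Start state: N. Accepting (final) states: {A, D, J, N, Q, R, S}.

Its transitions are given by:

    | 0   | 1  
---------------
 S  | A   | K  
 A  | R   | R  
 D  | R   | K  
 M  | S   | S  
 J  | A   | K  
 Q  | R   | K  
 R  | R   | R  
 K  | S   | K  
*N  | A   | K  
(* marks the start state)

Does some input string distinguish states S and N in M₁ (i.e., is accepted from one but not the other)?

Reachable states from the start: {A,K,N,R,S}. Unreachable: {D,J,M,Q} — drop them.
Initial partition by acceptance: {A,N,R,S} | {K}.
On input 1, block {A,N,R,S} splits into {N,S} and {A,R}.
Stable partition: {N,S} | {K} | {A,R} — 3 equivalence classes.
S and N lie in the same block of the stable partition, so they are equivalent — no string distinguishes them.

No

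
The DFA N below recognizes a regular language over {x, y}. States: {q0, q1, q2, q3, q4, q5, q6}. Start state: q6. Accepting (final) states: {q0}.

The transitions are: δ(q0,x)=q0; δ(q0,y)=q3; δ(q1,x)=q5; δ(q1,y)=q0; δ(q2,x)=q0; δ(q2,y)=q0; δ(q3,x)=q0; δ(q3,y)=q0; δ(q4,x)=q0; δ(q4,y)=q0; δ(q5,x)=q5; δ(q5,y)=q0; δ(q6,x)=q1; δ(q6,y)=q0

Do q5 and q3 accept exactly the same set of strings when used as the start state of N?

No

First remove the unreachable states {q2,q4}; 5 states remain.
Start with accepting vs non-accepting: {q0} | {q1,q3,q5,q6}.
Refine {q1,q3,q5,q6} on symbol x: members go to different blocks, giving {q1,q5,q6} and {q3}.
The partition is now stable with 3 blocks: {q0} | {q1,q5,q6} | {q3}.
q5 and q3 end up in different blocks, so they are distinguishable. For instance, the string 'x' is accepted from only q3.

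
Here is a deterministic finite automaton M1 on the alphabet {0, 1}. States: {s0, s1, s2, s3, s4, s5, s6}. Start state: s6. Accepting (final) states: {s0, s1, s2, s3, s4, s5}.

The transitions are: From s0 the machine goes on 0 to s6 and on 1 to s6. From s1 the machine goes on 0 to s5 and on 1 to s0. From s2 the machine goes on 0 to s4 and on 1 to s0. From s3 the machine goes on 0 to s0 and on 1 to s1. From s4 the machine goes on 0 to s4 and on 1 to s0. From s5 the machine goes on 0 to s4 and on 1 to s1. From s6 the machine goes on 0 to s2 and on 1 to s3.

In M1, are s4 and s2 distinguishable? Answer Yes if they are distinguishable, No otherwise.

No

Every state is reachable, so we keep all 7.
P0 = {s0,s1,s2,s3,s4,s5} | {s6}.
On input 0, block {s0,s1,s2,s3,s4,s5} splits into {s1,s2,s3,s4,s5} and {s0}.
Refine {s1,s2,s3,s4,s5} on symbol 0: members go to different blocks, giving {s1,s2,s4,s5} and {s3}.
On input 1, block {s1,s2,s4,s5} splits into {s1,s2,s4} and {s5}.
Refine {s1,s2,s4} on symbol 0: members go to different blocks, giving {s2,s4} and {s1}.
No further refinement is possible. Final partition (6 blocks): {s2,s4} | {s6} | {s0} | {s3} | {s5} | {s1}.
s4 and s2 lie in the same block of the stable partition, so they are equivalent — no string distinguishes them.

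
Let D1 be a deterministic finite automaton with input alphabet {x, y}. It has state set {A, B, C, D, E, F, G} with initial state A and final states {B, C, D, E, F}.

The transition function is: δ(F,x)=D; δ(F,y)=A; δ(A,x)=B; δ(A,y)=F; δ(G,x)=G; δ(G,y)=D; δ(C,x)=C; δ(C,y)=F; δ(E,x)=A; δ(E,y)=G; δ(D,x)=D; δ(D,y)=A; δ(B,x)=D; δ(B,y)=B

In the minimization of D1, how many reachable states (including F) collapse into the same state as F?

First remove the unreachable states {C,E,G}; 4 states remain.
Start with accepting vs non-accepting: {B,D,F} | {A}.
Refine {B,D,F} on symbol y: members go to different blocks, giving {D,F} and {B}.
The partition is now stable with 3 blocks: {D,F} | {A} | {B}.
State F belongs to the block {D,F}, which has 2 states.

2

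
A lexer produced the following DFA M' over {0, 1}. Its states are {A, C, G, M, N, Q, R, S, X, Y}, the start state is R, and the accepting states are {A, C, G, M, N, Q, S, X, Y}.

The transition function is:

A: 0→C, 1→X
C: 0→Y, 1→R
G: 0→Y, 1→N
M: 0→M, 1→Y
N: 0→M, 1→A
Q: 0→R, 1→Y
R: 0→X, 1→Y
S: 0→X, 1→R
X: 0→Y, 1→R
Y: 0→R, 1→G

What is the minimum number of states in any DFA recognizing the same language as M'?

Reachable states from the start: {A,C,G,M,N,R,X,Y}. Unreachable: {Q,S} — drop them.
Initial partition by acceptance: {A,C,G,M,N,X,Y} | {R}.
Refine {A,C,G,M,N,X,Y} on symbol 0: members go to different blocks, giving {A,C,G,M,N,X} and {Y}.
On input 0, block {A,C,G,M,N,X} splits into {C,G,X} and {A,M,N}.
Refine {C,G,X} on symbol 1: members go to different blocks, giving {C,X} and {G}.
Refine {A,M,N} on symbol 0: members go to different blocks, giving {M,N} and {A}.
Split {M,N} by δ(·,1) → {M} and {N}.
Stable partition: {C,X} | {R} | {Y} | {M} | {G} | {A} | {N} — 7 equivalence classes.

7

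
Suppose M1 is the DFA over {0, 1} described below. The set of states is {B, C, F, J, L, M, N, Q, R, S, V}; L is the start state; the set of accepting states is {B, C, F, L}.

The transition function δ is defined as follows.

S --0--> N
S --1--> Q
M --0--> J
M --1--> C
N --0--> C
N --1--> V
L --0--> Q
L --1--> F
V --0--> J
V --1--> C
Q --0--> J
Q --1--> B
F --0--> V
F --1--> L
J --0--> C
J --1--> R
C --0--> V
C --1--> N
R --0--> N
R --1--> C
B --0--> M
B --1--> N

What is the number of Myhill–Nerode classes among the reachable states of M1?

Reachable states from the start: {B,C,F,J,L,M,N,Q,R,V}. Unreachable: {S} — drop them.
P0 = {B,C,F,L} | {J,M,N,Q,R,V}.
On input 1, block {B,C,F,L} splits into {B,C} and {F,L}.
Refine {J,M,N,Q,R,V} on symbol 0: members go to different blocks, giving {M,Q,R,V} and {J,N}.
Stable partition: {B,C} | {M,Q,R,V} | {F,L} | {J,N} — 4 equivalence classes.

4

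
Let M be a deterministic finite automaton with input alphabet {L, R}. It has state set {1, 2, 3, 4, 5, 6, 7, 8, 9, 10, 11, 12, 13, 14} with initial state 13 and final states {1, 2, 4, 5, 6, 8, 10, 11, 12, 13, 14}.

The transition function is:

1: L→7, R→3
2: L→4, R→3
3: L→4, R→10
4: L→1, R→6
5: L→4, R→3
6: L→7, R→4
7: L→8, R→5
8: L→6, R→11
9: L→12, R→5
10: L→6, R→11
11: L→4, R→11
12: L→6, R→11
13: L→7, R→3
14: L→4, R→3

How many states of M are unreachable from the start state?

4

BFS from 13 reaches {1, 3, 4, 5, 6, 7, 8, 10, 11, 13}; the 4 state(s) 2, 9, 12, 14 are never visited.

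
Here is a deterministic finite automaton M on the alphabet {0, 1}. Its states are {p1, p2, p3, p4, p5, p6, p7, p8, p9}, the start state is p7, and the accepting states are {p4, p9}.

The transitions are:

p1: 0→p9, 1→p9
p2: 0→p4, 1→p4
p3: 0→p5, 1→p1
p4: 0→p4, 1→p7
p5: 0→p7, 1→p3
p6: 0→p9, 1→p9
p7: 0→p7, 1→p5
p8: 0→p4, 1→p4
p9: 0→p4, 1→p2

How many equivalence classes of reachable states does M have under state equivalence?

First remove the unreachable states {p6,p8}; 7 states remain.
Start with accepting vs non-accepting: {p4,p9} | {p1,p2,p3,p5,p7}.
On input 0, block {p1,p2,p3,p5,p7} splits into {p3,p5,p7} and {p1,p2}.
On input 1, block {p4,p9} splits into {p4} and {p9}.
Refine {p3,p5,p7} on symbol 1: members go to different blocks, giving {p5,p7} and {p3}.
Refine {p5,p7} on symbol 1: members go to different blocks, giving {p5} and {p7}.
Split {p1,p2} by δ(·,0) → {p1} and {p2}.
Stable partition: {p4} | {p5} | {p1} | {p9} | {p3} | {p7} | {p2} — 7 equivalence classes.

7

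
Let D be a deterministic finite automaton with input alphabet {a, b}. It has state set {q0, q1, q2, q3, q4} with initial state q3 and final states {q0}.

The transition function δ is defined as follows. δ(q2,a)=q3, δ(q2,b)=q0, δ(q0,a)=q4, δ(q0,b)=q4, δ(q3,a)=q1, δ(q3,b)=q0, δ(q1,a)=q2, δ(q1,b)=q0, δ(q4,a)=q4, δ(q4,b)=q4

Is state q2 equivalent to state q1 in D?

All states are reachable from the start state.
Initial partition by acceptance: {q0} | {q1,q2,q3,q4}.
Refine {q1,q2,q3,q4} on symbol b: members go to different blocks, giving {q1,q2,q3} and {q4}.
The partition is now stable with 3 blocks: {q0} | {q1,q2,q3} | {q4}.
q2 and q1 lie in the same block of the stable partition, so they are equivalent — no string distinguishes them.

Yes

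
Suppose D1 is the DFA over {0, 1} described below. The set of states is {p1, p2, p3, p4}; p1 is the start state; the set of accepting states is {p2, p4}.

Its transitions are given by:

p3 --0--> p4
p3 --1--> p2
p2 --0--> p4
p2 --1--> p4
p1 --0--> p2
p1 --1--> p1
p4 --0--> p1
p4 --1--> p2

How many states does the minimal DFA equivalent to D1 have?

3

First remove the unreachable states {p3}; 3 states remain.
Initial partition by acceptance: {p2,p4} | {p1}.
Refine {p2,p4} on symbol 0: members go to different blocks, giving {p2} and {p4}.
The partition is now stable with 3 blocks: {p2} | {p1} | {p4}.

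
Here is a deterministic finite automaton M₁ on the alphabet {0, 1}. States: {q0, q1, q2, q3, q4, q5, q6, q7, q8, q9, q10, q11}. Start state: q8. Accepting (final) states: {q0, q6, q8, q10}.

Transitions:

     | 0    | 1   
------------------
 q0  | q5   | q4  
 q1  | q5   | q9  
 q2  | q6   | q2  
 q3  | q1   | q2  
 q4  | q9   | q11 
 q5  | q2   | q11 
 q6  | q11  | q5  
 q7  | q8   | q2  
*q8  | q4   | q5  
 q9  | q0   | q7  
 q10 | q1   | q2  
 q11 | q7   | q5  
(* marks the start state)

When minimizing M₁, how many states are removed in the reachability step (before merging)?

BFS from q8 reaches {q0, q2, q4, q5, q6, q7, q8, q9, q11}; the 3 state(s) q1, q3, q10 are never visited.

3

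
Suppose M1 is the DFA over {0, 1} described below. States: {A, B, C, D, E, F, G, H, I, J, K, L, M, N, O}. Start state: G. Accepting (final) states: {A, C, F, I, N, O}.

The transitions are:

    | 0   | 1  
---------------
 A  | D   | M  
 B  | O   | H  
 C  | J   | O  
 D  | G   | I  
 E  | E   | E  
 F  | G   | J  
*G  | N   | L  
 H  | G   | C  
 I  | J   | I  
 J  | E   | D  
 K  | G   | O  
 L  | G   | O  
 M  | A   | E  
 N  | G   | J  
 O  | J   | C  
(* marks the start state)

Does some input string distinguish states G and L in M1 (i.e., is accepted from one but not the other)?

Reachable states from the start: {C,D,E,G,I,J,L,N,O}. Unreachable: {A,B,F,H,K,M} — drop them.
Initial partition by acceptance: {C,I,N,O} | {D,E,G,J,L}.
On input 1, block {C,I,N,O} splits into {C,I,O} and {N}.
Split {D,E,G,J,L} by δ(·,0) → {D,E,J,L} and {G}.
On input 0, block {D,E,J,L} splits into {D,L} and {E,J}.
Split {E,J} by δ(·,1) → {E} and {J}.
Stable partition: {C,I,O} | {D,L} | {N} | {G} | {E} | {J} — 6 equivalence classes.
G and L end up in different blocks, so they are distinguishable. For instance, the string '0' is accepted from only G.

Yes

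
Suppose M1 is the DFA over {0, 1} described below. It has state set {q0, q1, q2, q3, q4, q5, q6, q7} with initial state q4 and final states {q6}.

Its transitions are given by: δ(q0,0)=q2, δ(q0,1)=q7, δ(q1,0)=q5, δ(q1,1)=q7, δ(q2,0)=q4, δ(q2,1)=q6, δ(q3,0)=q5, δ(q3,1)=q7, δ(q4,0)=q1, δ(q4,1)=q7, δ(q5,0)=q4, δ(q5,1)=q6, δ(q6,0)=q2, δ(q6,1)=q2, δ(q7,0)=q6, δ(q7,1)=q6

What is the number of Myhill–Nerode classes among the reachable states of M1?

States {q0,q3} cannot be reached from the start state, so discard them.
Initial partition by acceptance: {q6} | {q1,q2,q4,q5,q7}.
Refine {q1,q2,q4,q5,q7} on symbol 0: members go to different blocks, giving {q1,q2,q4,q5} and {q7}.
Refine {q1,q2,q4,q5} on symbol 1: members go to different blocks, giving {q1,q4} and {q2,q5}.
Refine {q1,q4} on symbol 0: members go to different blocks, giving {q1} and {q4}.
Stable partition: {q6} | {q1} | {q7} | {q2,q5} | {q4} — 5 equivalence classes.

5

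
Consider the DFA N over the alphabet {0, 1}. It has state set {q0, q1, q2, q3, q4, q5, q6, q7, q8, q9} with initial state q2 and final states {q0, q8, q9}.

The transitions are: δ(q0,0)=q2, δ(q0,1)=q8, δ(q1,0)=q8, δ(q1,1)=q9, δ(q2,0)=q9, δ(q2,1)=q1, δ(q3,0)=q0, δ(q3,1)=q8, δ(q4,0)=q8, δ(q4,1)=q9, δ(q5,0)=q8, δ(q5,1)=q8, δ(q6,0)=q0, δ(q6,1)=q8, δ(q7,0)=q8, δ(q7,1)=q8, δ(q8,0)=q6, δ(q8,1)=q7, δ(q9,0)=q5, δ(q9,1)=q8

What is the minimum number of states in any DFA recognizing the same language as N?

First remove the unreachable states {q3,q4}; 8 states remain.
P0 = {q0,q8,q9} | {q1,q2,q5,q6,q7}.
Split {q0,q8,q9} by δ(·,1) → {q0,q9} and {q8}.
Split {q1,q2,q5,q6,q7} by δ(·,0) → {q1,q5,q7} and {q2,q6}.
Split {q0,q9} by δ(·,0) → {q0} and {q9}.
On input 1, block {q1,q5,q7} splits into {q5,q7} and {q1}.
On input 0, block {q2,q6} splits into {q2} and {q6}.
Stable partition: {q0} | {q5,q7} | {q8} | {q2} | {q9} | {q1} | {q6} — 7 equivalence classes.

7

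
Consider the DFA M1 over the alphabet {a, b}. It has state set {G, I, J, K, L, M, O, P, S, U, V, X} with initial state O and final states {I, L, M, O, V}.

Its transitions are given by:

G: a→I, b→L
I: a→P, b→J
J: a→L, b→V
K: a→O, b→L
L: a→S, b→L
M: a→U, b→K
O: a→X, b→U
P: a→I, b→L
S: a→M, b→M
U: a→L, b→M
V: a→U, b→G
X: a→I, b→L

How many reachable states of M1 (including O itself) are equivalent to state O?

2

All states are reachable from the start state.
P0 = {I,L,M,O,V} | {G,J,K,P,S,U,X}.
Split {I,L,M,O,V} by δ(·,b) → {I,M,O,V} and {L}.
Refine {G,J,K,P,S,U,X} on symbol a: members go to different blocks, giving {G,K,P,S,X} and {J,U}.
Split {I,M,O,V} by δ(·,a) → {I,O} and {M,V}.
On input a, block {G,K,P,S,X} splits into {G,K,P,X} and {S}.
The partition is now stable with 6 blocks: {I,O} | {G,K,P,X} | {L} | {J,U} | {M,V} | {S}.
State O belongs to the block {I,O}, which has 2 states.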